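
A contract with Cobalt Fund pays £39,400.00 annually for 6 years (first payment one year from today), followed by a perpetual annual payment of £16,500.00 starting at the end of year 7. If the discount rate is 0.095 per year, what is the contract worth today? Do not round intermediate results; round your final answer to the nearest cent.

£274898.21

PV of 6-year annuity: £39,400.00 × [1 − (1+0.095)^−6] / 0.095 = 174141.11981
Perpetuity value at year 6: £16,500.00 / 0.095 = 173684.21053
PV of perpetuity: 173684.21053 / (1+0.095)^6 = 100757.09183
Total PV = 174141.11981 + 100757.09183 = 274898.21163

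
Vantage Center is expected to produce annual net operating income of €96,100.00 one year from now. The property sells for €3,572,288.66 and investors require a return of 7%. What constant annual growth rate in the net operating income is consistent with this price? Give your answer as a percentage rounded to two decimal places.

P = D₁/(r−g) ⇒ g = r − D₁/P = 0.07 − €96,100.00/€3,572,288.66 = 0.043098

4.31%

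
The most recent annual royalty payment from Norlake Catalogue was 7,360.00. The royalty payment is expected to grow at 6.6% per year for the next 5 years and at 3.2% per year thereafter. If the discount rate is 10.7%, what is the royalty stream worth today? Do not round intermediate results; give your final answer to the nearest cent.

116765.44

D_1 = 7845.76000
D_2 = 8363.58016
D_3 = 8915.57645
D_4 = 9504.00450
D_5 = 10131.26879
Terminal value at year 5: TV = D_5×(1+g_2)/(r−g_2) = 10455.46939/0.075 = 139406.25859
P_0 = D_1/(1+r)^1 + D_2/(1+r)^2 + D_3/(1+r)^3 + D_4/(1+r)^4 + D_5/(1+r)^5 + TV/(1+r)^5
    = 7087.40741 + 6824.91084 + 6572.13636 + 6328.72390 + 6094.32672 + 83857.93569 = 116765.44092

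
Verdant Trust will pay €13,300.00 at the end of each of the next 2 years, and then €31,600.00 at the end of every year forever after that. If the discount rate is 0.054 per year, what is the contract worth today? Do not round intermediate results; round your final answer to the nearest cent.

PV of 2-year annuity: €13,300.00 × [1 − (1+0.054)^−2] / 0.054 = 24590.69813
Perpetuity value at year 2: €31,600.00 / 0.054 = 585185.18519
PV of perpetuity: 585185.18519 / (1+0.054)^2 = 526759.16558
Total PV = 24590.69813 + 526759.16558 = 551349.86370

€551349.86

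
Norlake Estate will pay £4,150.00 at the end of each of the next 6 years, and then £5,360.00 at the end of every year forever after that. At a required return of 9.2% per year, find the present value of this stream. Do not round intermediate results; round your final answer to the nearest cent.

£52865.12

PV of 6-year annuity: £4,150.00 × [1 − (1+0.092)^−6] / 0.092 = 18506.07392
Perpetuity value at year 6: £5,360.00 / 0.092 = 58260.86957
PV of perpetuity: 58260.86957 / (1+0.092)^6 = 34359.04879
Total PV = 18506.07392 + 34359.04879 = 52865.12271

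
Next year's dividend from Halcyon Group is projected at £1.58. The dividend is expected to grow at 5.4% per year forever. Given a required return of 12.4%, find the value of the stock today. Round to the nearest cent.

Growing perpetuity: P = D₁ / (r − g) = £1.5800 / (0.124 − 0.054) = £22.57

£22.57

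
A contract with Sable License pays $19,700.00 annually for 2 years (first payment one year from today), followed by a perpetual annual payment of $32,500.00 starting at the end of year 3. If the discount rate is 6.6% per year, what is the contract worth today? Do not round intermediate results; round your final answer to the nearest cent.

PV of 2-year annuity: $19,700.00 × [1 − (1+0.066)^−2] / 0.066 = 35816.41669
Perpetuity value at year 2: $32,500.00 / 0.066 = 492424.24242
PV of perpetuity: 492424.24242 / (1+0.066)^2 = 433336.24535
Total PV = 35816.41669 + 433336.24535 = 469152.66204

$469152.66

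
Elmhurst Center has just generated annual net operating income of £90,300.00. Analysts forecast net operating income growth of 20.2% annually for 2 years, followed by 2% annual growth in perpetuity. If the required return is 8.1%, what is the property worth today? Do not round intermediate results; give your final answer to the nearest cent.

D_1 = 108540.60000
D_2 = 130465.80120
Terminal value at year 2: TV = D_2×(1+g_2)/(r−g_2) = 133075.11722/0.061 = 2181559.29875
P_0 = D_1/(1+r)^1 + D_2/(1+r)^2 + TV/(1+r)^2
    = 100407.58557 + 111646.54751 + 1866876.69600 = 2078930.82907

£2078930.83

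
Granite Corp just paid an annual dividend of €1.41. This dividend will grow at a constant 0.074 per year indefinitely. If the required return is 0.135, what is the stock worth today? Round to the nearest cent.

D₁ = D₀ × (1 + g) = €1.41 × 1.074 = €1.5143
Growing perpetuity: P = D₁ / (r − g) = €1.5143 / (0.135 − 0.074) = €24.83

€24.83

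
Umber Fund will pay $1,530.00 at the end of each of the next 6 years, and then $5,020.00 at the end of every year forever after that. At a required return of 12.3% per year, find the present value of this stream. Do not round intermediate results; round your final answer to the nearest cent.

PV of 6-year annuity: $1,530.00 × [1 − (1+0.123)^−6] / 0.123 = 6237.36683
Perpetuity value at year 6: $5,020.00 / 0.123 = 40813.00813
PV of perpetuity: 40813.00813 / (1+0.123)^6 = 20347.92219
Total PV = 6237.36683 + 20347.92219 = 26585.28902

$26585.29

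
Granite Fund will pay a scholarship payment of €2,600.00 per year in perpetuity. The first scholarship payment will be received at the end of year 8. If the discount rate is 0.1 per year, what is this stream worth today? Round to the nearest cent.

€13342.11

Value at end of year 7: C / r = €2,600.00 / 0.1 = €26,000.0000
Discount to today: PV = €26,000.0000 / (1 + 0.1)^7 = €26,000.0000 / 1.948717 = €13,342.11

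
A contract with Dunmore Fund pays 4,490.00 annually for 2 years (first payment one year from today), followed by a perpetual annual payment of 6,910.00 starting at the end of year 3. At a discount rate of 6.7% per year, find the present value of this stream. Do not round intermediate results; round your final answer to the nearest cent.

98740.66

PV of 2-year annuity: 4,490.00 × [1 − (1+0.067)^−2] / 0.067 = 8151.88377
Perpetuity value at year 2: 6,910.00 / 0.067 = 103134.32836
PV of perpetuity: 103134.32836 / (1+0.067)^2 = 90588.77895
Total PV = 8151.88377 + 90588.77895 = 98740.66272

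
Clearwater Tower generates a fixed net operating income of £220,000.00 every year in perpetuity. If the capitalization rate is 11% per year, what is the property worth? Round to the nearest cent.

£2000000.00

Level perpetuity: PV = C / r = £220,000.00 / 0.11 = £2,000,000.00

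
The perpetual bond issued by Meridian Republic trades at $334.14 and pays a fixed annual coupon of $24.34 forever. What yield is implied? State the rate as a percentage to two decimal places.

7.28%

P = C/r ⇒ r = C/P = $24.34/$334.14 = 0.072844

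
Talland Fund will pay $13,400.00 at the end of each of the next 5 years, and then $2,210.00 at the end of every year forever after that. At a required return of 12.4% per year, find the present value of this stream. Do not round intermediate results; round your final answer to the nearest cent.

$57763.49

PV of 5-year annuity: $13,400.00 × [1 − (1+0.124)^−5] / 0.124 = 47829.14964
Perpetuity value at year 5: $2,210.00 / 0.124 = 17822.58065
PV of perpetuity: 17822.58065 / (1+0.124)^5 = 9934.34029
Total PV = 47829.14964 + 9934.34029 = 57763.48994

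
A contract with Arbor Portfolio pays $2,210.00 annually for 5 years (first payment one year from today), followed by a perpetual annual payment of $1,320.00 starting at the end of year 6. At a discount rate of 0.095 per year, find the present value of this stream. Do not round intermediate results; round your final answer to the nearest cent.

$17312.08

PV of 5-year annuity: $2,210.00 × [1 − (1+0.095)^−5] / 0.095 = 8485.75642
Perpetuity value at year 5: $1,320.00 / 0.095 = 13894.73684
PV of perpetuity: 13894.73684 / (1+0.095)^5 = 8826.32124
Total PV = 8485.75642 + 8826.32124 = 17312.07766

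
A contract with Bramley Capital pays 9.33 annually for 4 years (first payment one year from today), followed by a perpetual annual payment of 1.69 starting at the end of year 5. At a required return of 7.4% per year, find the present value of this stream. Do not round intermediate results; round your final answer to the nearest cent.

PV of 4-year annuity: 9.33 × [1 − (1+0.074)^−4] / 0.074 = 31.31939
Perpetuity value at year 4: 1.69 / 0.074 = 22.83784
PV of perpetuity: 22.83784 / (1+0.074)^4 = 17.16476
Total PV = 31.31939 + 17.16476 = 48.48416

48.48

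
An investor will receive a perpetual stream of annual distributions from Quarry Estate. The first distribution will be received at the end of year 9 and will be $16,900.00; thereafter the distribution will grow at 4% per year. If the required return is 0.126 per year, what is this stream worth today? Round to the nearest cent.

$76046.83

Value at end of year 8: C₁ / (r − g) = $16,900.00 / (0.126 − 0.04) = $196,511.6279
Discount to today: PV = $196,511.6279 / (1 + 0.126)^8 = $196,511.6279 / 2.584087 = $76,046.83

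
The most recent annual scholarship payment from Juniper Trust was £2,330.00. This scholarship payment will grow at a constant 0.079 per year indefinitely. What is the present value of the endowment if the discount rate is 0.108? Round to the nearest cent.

D₁ = D₀ × (1 + g) = £2,330.00 × 1.079 = £2,514.0700
Growing perpetuity: P = D₁ / (r − g) = £2,514.0700 / (0.108 − 0.079) = £86,692.07

£86692.07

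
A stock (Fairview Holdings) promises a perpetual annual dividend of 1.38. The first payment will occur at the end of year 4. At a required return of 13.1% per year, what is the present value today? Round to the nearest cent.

Value at end of year 3: C / r = 1.38 / 0.131 = 10.5344
Discount to today: PV = 10.5344 / (1 + 0.131)^3 = 10.5344 / 1.446731 = 7.28

7.28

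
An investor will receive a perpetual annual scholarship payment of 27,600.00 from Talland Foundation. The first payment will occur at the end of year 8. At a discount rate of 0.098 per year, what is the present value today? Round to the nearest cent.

146374.90

Value at end of year 7: C / r = 27,600.00 / 0.098 = 281,632.6531
Discount to today: PV = 281,632.6531 / (1 + 0.098)^7 = 281,632.6531 / 1.924050 = 146,374.90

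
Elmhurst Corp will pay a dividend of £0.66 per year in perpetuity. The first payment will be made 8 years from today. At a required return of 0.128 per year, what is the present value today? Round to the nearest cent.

£2.22

Value at end of year 7: C / r = £0.66 / 0.128 = £5.1563
Discount to today: PV = £5.1563 / (1 + 0.128)^7 = £5.1563 / 2.323612 = £2.22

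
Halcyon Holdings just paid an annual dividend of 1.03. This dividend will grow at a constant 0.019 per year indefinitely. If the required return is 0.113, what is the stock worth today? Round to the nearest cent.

D₁ = D₀ × (1 + g) = 1.03 × 1.019 = 1.0496
Growing perpetuity: P = D₁ / (r − g) = 1.0496 / (0.113 − 0.019) = 11.17

11.17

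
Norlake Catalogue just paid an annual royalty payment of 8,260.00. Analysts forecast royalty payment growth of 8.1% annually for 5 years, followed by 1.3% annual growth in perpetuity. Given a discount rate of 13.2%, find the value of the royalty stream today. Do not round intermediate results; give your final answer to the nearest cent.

D_1 = 8929.06000
D_2 = 9652.31386
D_3 = 10434.15128
D_4 = 11279.31754
D_5 = 12192.94226
Terminal value at year 5: TV = D_5×(1+g_2)/(r−g_2) = 12351.45051/0.119 = 103793.70173
P_0 = D_1/(1+r)^1 + D_2/(1+r)^2 + D_3/(1+r)^3 + D_4/(1+r)^4 + D_5/(1+r)^5 + TV/(1+r)^5
    = 7887.86219 + 7532.49031 + 7193.12900 + 6869.05693 + 6559.58528 + 55839.15875 = 91881.28246

91881.28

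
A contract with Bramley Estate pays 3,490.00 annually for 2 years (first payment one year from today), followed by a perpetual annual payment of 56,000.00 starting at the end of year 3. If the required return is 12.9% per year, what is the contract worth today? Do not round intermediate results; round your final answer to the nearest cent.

346402.43

PV of 2-year annuity: 3,490.00 × [1 − (1+0.129)^−2] / 0.129 = 5829.25702
Perpetuity value at year 2: 56,000.00 / 0.129 = 434108.52713
PV of perpetuity: 434108.52713 / (1+0.129)^2 = 340573.17090
Total PV = 5829.25702 + 340573.17090 = 346402.42792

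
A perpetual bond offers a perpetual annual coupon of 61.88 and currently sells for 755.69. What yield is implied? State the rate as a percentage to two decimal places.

8.19%

P = C/r ⇒ r = C/P = 61.88/755.69 = 0.081885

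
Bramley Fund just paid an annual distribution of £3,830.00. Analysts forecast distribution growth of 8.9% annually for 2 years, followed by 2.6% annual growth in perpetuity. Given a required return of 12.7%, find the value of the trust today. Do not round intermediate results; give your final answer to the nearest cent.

£43604.20

D_1 = 4170.87000
D_2 = 4542.07743
Terminal value at year 2: TV = D_2×(1+g_2)/(r−g_2) = 4660.17144/0.101 = 46140.31132
P_0 = D_1/(1+r)^1 + D_2/(1+r)^2 + TV/(1+r)^2
    = 3700.86069 + 3576.07568 + 36327.26386 = 43604.20023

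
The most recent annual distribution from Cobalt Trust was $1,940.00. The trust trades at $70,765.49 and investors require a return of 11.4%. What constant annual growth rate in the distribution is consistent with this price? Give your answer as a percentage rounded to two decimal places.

P = D₀(1+g)/(r−g) ⇒ P(r−g) = D₀(1+g) ⇒ g(P+D₀) = P·r − D₀
g = (P·r − D₀)/(P + D₀) = ($70,765.49×0.114 − $1,940.00) / ($70,765.49 + $1,940.00) = 0.084275

8.43%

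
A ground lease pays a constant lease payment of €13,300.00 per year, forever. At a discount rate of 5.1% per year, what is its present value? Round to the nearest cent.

€260784.31

Level perpetuity: PV = C / r = €13,300.00 / 0.051 = €260,784.31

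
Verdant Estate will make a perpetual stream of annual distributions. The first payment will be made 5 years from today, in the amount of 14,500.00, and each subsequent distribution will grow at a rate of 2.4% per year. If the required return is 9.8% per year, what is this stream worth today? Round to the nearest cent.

134811.49

Value at end of year 4: C₁ / (r − g) = 14,500.00 / (0.098 − 0.024) = 195,945.9459
Discount to today: PV = 195,945.9459 / (1 + 0.098)^4 = 195,945.9459 / 1.453481 = 134,811.49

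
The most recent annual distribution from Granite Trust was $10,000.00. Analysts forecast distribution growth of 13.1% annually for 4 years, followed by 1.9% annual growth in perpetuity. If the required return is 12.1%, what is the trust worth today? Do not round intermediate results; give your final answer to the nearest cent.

D_1 = 11310.00000
D_2 = 12791.61000
D_3 = 14467.31091
D_4 = 16362.52864
Terminal value at year 4: TV = D_4×(1+g_2)/(r−g_2) = 16673.41668/0.102 = 163464.86944
P_0 = D_1/(1+r)^1 + D_2/(1+r)^2 + D_3/(1+r)^3 + D_4/(1+r)^4 + TV/(1+r)^4
    = 10089.20607 + 10179.20790 + 10270.01261 + 10361.62736 + 103514.68898 = 144414.74292

$144414.74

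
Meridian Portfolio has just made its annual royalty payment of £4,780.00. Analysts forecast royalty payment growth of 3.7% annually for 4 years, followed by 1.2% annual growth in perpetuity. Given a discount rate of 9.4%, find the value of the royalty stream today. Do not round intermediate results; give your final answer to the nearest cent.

D_1 = 4956.86000
D_2 = 5140.26382
D_3 = 5330.45358
D_4 = 5527.68036
Terminal value at year 4: TV = D_4×(1+g_2)/(r−g_2) = 5594.01253/0.082 = 68219.66498
P_0 = D_1/(1+r)^1 + D_2/(1+r)^2 + D_3/(1+r)^3 + D_4/(1+r)^4 + TV/(1+r)^4
    = 4530.95064 + 4294.87734 + 4071.10403 + 3858.98983 + 47625.58182 = 64381.50366

£64381.50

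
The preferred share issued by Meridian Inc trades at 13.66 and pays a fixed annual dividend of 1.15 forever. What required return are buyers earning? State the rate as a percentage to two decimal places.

8.42%

P = C/r ⇒ r = C/P = 1.15/13.66 = 0.084187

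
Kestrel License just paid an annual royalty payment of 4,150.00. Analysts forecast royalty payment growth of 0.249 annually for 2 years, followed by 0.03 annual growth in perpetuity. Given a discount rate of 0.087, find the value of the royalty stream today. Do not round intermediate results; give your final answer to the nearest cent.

D_1 = 5183.35000
D_2 = 6474.00415
Terminal value at year 2: TV = D_2×(1+g_2)/(r−g_2) = 6668.22427/0.057 = 116986.39078
P_0 = D_1/(1+r)^1 + D_2/(1+r)^2 + TV/(1+r)^2
    = 4768.49126 + 5479.15877 + 99009.36025 = 109257.01028

109257.01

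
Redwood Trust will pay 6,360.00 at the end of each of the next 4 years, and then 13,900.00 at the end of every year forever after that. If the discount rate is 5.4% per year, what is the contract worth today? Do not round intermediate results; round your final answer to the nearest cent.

PV of 4-year annuity: 6,360.00 × [1 − (1+0.054)^−4] / 0.054 = 22344.26447
Perpetuity value at year 4: 13,900.00 / 0.054 = 257407.40741
PV of perpetuity: 257407.40741 / (1+0.054)^4 = 208573.24449
Total PV = 22344.26447 + 208573.24449 = 230917.50896

230917.51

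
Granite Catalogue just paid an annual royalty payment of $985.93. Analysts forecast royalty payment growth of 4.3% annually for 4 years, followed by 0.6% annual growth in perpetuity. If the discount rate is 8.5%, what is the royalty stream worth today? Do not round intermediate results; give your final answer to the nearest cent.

$14297.56

D_1 = 1028.32499
D_2 = 1072.54296
D_3 = 1118.66231
D_4 = 1166.76479
Terminal value at year 4: TV = D_4×(1+g_2)/(r−g_2) = 1173.76538/0.079 = 14857.78962
P_0 = D_1/(1+r)^1 + D_2/(1+r)^2 + D_3/(1+r)^3 + D_4/(1+r)^4 + TV/(1+r)^4
    = 947.76497 + 911.07729 + 875.80978 + 841.90747 + 10720.99891 = 14297.55843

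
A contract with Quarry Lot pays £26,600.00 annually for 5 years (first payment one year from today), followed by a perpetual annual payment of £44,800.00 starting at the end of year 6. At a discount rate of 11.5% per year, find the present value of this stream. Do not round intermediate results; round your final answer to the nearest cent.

£323137.44

PV of 5-year annuity: £26,600.00 × [1 − (1+0.115)^−5] / 0.115 = 97086.75073
Perpetuity value at year 5: £44,800.00 / 0.115 = 389565.21739
PV of perpetuity: 389565.21739 / (1+0.115)^5 = 226050.68985
Total PV = 97086.75073 + 226050.68985 = 323137.44058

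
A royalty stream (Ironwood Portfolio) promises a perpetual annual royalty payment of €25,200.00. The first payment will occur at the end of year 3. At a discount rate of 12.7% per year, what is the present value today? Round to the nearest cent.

€156224.44

Value at end of year 2: C / r = €25,200.00 / 0.127 = €198,425.1969
Discount to today: PV = €198,425.1969 / (1 + 0.127)^2 = €198,425.1969 / 1.270129 = €156,224.44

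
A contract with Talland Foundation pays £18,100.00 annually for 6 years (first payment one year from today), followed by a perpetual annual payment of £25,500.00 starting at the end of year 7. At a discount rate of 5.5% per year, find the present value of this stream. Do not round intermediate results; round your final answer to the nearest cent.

PV of 6-year annuity: £18,100.00 × [1 − (1+0.055)^−6] / 0.055 = 90419.09859
Perpetuity value at year 6: £25,500.00 / 0.055 = 463636.36364
PV of perpetuity: 463636.36364 / (1+0.055)^6 = 336250.34077
Total PV = 90419.09859 + 336250.34077 = 426669.43935

£426669.44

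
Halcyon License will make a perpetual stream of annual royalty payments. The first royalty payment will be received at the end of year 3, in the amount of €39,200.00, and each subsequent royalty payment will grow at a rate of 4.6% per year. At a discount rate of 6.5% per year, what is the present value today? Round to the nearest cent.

Value at end of year 2: C₁ / (r − g) = €39,200.00 / (0.065 − 0.046) = €2,063,157.8947
Discount to today: PV = €2,063,157.8947 / (1 + 0.065)^2 = €2,063,157.8947 / 1.134225 = €1,819,002.31

€1819002.31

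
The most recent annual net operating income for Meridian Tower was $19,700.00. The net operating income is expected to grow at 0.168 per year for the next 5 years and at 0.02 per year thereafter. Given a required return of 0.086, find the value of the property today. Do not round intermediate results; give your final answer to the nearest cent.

$561303.96

D_1 = 23009.60000
D_2 = 26875.21280
D_3 = 31390.24855
D_4 = 36663.81031
D_5 = 42823.33044
Terminal value at year 5: TV = D_5×(1+g_2)/(r−g_2) = 43679.79705/0.066 = 661815.10678
P_0 = D_1/(1+r)^1 + D_2/(1+r)^2 + D_3/(1+r)^3 + D_4/(1+r)^4 + D_5/(1+r)^5 + TV/(1+r)^5
    = 21187.47698 + 22787.26806 + 24507.85368 + 26358.35460 + 28348.58027 + 438114.42233 = 561303.95592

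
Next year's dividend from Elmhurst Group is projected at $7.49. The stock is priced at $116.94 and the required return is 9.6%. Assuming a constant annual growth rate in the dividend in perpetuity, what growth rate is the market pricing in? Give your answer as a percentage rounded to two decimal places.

P = D₁/(r−g) ⇒ g = r − D₁/P = 0.096 − $7.49/$116.94 = 0.031950

3.20%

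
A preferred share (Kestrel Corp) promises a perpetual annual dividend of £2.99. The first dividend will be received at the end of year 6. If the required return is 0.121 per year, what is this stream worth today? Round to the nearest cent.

Value at end of year 5: C / r = £2.99 / 0.121 = £24.7107
Discount to today: PV = £24.7107 / (1 + 0.121)^5 = £24.7107 / 1.770223 = £13.96

£13.96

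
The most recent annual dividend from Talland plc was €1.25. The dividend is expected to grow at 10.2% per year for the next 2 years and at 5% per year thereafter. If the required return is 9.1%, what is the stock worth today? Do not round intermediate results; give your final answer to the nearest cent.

D_1 = 1.37750
D_2 = 1.51801
Terminal value at year 2: TV = D_2×(1+g_2)/(r−g_2) = 1.59391/0.041 = 38.87574
P_0 = D_1/(1+r)^1 + D_2/(1+r)^2 + TV/(1+r)^2
    = 1.26260 + 1.27533 + 32.66097 = 35.19891

€35.20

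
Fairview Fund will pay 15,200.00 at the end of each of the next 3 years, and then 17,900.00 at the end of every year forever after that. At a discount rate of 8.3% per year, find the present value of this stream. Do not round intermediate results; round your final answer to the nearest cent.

PV of 3-year annuity: 15,200.00 × [1 − (1+0.083)^−3] / 0.083 = 38960.79486
Perpetuity value at year 3: 17,900.00 / 0.083 = 215662.65060
PV of perpetuity: 215662.65060 / (1+0.083)^3 = 169781.18824
Total PV = 38960.79486 + 169781.18824 = 208741.98309

208741.98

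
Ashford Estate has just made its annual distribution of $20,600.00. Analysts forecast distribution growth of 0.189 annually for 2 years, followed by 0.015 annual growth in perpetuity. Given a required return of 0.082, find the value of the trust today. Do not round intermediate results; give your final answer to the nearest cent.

D_1 = 24493.40000
D_2 = 29122.65260
Terminal value at year 2: TV = D_2×(1+g_2)/(r−g_2) = 29559.49239/0.067 = 441186.45357
P_0 = D_1/(1+r)^1 + D_2/(1+r)^2 + TV/(1+r)^2
    = 22637.15342 + 24875.76286 + 376849.24335 = 424362.15963

$424362.16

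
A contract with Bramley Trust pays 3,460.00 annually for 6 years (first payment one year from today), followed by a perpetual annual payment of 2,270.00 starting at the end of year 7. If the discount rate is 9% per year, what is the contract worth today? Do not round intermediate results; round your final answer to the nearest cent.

30560.47

PV of 6-year annuity: 3,460.00 × [1 − (1+0.09)^−6] / 0.09 = 15521.27832
Perpetuity value at year 6: 2,270.00 / 0.09 = 25222.22222
PV of perpetuity: 25222.22222 / (1+0.09)^6 = 15039.18702
Total PV = 15521.27832 + 15039.18702 = 30560.46534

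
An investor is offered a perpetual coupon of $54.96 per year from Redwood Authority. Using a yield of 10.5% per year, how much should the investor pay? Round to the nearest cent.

Level perpetuity: PV = C / r = $54.96 / 0.105 = $523.43

$523.43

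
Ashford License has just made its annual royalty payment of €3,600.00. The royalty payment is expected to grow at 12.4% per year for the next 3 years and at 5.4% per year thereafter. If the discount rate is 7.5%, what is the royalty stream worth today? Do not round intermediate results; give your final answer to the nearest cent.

€218351.58

D_1 = 4046.40000
D_2 = 4548.15360
D_3 = 5112.12465
Terminal value at year 3: TV = D_3×(1+g_2)/(r−g_2) = 5388.17938/0.021 = 256579.97035
P_0 = D_1/(1+r)^1 + D_2/(1+r)^2 + D_3/(1+r)^3 + TV/(1+r)^3
    = 3764.09302 + 3935.66564 + 4115.05877 + 206536.75906 = 218351.57648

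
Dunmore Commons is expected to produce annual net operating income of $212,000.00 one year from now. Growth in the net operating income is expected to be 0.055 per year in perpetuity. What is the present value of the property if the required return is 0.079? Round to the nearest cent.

$8833333.33

Growing perpetuity: P = D₁ / (r − g) = $212,000.0000 / (0.079 − 0.055) = $8,833,333.33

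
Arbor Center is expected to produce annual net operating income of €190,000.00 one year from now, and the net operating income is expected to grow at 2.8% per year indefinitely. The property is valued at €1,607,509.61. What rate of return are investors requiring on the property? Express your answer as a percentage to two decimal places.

P = D₁/(r − g) ⇒ r = D₁/P + g = €190,000.0000/€1,607,509.61 + 0.028 = 0.118195 + 0.028 = 0.146195

14.62%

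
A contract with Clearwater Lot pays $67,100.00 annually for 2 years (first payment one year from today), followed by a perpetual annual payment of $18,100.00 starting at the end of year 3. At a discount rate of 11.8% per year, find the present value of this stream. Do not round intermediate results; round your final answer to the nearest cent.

PV of 2-year annuity: $67,100.00 × [1 − (1+0.118)^−2] / 0.118 = 113701.15303
Perpetuity value at year 2: $18,100.00 / 0.118 = 153389.83051
PV of perpetuity: 153389.83051 / (1+0.118)^2 = 122719.32574
Total PV = 113701.15303 + 122719.32574 = 236420.47877

$236420.48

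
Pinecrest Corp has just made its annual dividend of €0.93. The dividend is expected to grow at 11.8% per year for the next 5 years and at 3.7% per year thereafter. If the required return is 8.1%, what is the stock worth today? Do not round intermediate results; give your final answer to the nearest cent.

€31.09

D_1 = 1.03974
D_2 = 1.16243
D_3 = 1.29960
D_4 = 1.45295
D_5 = 1.62440
Terminal value at year 5: TV = D_5×(1+g_2)/(r−g_2) = 1.68450/0.044 = 38.28407
P_0 = D_1/(1+r)^1 + D_2/(1+r)^2 + D_3/(1+r)^3 + D_4/(1+r)^4 + D_5/(1+r)^5 + TV/(1+r)^5
    = 0.96183 + 0.99475 + 1.02880 + 1.06401 + 1.10043 + 25.93520 = 31.08503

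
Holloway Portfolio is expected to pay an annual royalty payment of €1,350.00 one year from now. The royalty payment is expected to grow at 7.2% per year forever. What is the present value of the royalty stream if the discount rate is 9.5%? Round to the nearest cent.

Growing perpetuity: P = D₁ / (r − g) = €1,350.0000 / (0.095 − 0.072) = €58,695.65

€58695.65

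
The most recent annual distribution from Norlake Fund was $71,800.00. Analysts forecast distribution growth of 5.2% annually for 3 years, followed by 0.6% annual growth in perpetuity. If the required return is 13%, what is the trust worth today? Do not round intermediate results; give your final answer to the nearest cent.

$657024.15

D_1 = 75533.60000
D_2 = 79461.34720
D_3 = 83593.33725
Terminal value at year 3: TV = D_3×(1+g_2)/(r−g_2) = 84094.89728/0.124 = 678184.65547
P_0 = D_1/(1+r)^1 + D_2/(1+r)^2 + D_3/(1+r)^3 + TV/(1+r)^3
    = 66843.89381 + 62229.89052 + 57934.37595 + 470015.98553 = 657024.14580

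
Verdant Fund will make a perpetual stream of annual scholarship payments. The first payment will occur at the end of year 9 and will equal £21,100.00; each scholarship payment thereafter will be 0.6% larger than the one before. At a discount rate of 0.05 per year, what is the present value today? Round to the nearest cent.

Value at end of year 8: C₁ / (r − g) = £21,100.00 / (0.05 − 0.006) = £479,545.4545
Discount to today: PV = £479,545.4545 / (1 + 0.05)^8 = £479,545.4545 / 1.477455 = £324,575.24

£324575.24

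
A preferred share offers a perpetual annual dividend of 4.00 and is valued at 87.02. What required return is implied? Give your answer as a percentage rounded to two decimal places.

4.60%

P = C/r ⇒ r = C/P = 4.00/87.02 = 0.045966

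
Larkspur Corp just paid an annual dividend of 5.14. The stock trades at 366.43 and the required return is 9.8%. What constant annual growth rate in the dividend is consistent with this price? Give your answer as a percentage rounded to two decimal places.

8.28%

P = D₀(1+g)/(r−g) ⇒ P(r−g) = D₀(1+g) ⇒ g(P+D₀) = P·r − D₀
g = (P·r − D₀)/(P + D₀) = (366.43×0.098 − 5.14) / (366.43 + 5.14) = 0.082811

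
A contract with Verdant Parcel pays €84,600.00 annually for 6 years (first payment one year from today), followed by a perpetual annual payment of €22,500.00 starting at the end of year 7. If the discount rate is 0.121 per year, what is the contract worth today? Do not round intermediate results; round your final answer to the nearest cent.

€440547.33

PV of 6-year annuity: €84,600.00 × [1 − (1+0.121)^−6] / 0.121 = 346842.17997
Perpetuity value at year 6: €22,500.00 / 0.121 = 185950.41322
PV of perpetuity: 185950.41322 / (1+0.121)^6 = 93705.15259
Total PV = 346842.17997 + 93705.15259 = 440547.33256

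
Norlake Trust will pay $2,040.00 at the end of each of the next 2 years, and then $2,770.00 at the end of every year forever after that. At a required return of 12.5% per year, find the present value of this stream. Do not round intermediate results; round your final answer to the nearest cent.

$20934.32

PV of 2-year annuity: $2,040.00 × [1 − (1+0.125)^−2] / 0.125 = 3425.18519
Perpetuity value at year 2: $2,770.00 / 0.125 = 22160.00000
PV of perpetuity: 22160.00000 / (1+0.125)^2 = 17509.13580
Total PV = 3425.18519 + 17509.13580 = 20934.32099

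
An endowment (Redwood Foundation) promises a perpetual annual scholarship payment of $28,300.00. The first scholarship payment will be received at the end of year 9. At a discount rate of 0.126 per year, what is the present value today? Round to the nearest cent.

$86917.81

Value at end of year 8: C / r = $28,300.00 / 0.126 = $224,603.1746
Discount to today: PV = $224,603.1746 / (1 + 0.126)^8 = $224,603.1746 / 2.584087 = $86,917.81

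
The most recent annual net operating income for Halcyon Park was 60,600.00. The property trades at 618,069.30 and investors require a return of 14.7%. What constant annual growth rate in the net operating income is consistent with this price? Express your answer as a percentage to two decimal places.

4.46%

P = D₀(1+g)/(r−g) ⇒ P(r−g) = D₀(1+g) ⇒ g(P+D₀) = P·r − D₀
g = (P·r − D₀)/(P + D₀) = (618,069.30×0.147 − 60,600.00) / (618,069.30 + 60,600.00) = 0.044582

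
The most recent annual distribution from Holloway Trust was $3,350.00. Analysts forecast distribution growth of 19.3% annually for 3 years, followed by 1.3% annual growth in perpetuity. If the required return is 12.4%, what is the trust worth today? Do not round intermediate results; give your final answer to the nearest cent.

$47890.75

D_1 = 3996.55000
D_2 = 4767.88415
D_3 = 5688.08579
Terminal value at year 3: TV = D_3×(1+g_2)/(r−g_2) = 5762.03091/0.111 = 51910.18834
P_0 = D_1/(1+r)^1 + D_2/(1+r)^2 + D_3/(1+r)^3 + TV/(1+r)^3
    = 3555.64947 + 3773.92332 + 4005.59655 + 36555.57933 = 47890.74866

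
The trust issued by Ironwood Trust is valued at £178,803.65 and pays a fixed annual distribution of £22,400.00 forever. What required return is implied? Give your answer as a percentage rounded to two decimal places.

P = C/r ⇒ r = C/P = £22,400.00/£178,803.65 = 0.125277

12.53%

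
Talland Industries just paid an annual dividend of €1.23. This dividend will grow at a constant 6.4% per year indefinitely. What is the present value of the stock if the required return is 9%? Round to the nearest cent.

D₁ = D₀ × (1 + g) = €1.23 × 1.064 = €1.3087
Growing perpetuity: P = D₁ / (r − g) = €1.3087 / (0.09 − 0.064) = €50.34

€50.34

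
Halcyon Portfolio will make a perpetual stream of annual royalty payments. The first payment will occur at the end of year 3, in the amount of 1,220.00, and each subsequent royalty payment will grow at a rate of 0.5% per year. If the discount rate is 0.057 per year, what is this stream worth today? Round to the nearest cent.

20999.38

Value at end of year 2: C₁ / (r − g) = 1,220.00 / (0.057 − 0.005) = 23,461.5385
Discount to today: PV = 23,461.5385 / (1 + 0.057)^2 = 23,461.5385 / 1.117249 = 20,999.38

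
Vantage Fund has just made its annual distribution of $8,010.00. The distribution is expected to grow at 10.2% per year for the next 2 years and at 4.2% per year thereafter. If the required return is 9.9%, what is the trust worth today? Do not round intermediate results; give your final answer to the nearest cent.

D_1 = 8827.02000
D_2 = 9727.37604
Terminal value at year 2: TV = D_2×(1+g_2)/(r−g_2) = 10135.92583/0.057 = 177823.26024
P_0 = D_1/(1+r)^1 + D_2/(1+r)^2 + TV/(1+r)^2
    = 8031.86533 + 8053.79035 + 147228.93940 = 163314.59509

$163314.60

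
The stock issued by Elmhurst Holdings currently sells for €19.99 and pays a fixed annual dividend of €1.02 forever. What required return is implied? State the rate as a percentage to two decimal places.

5.10%

P = C/r ⇒ r = C/P = €1.02/€19.99 = 0.051026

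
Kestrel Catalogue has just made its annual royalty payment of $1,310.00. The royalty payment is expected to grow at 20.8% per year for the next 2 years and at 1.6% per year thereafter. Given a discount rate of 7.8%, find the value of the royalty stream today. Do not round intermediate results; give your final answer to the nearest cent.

$30069.87

D_1 = 1582.48000
D_2 = 1911.63584
Terminal value at year 2: TV = D_2×(1+g_2)/(r−g_2) = 1942.22201/0.062 = 31326.16151
P_0 = D_1/(1+r)^1 + D_2/(1+r)^2 + TV/(1+r)^2
    = 1467.97774 + 1645.00659 + 26956.88221 = 30069.86654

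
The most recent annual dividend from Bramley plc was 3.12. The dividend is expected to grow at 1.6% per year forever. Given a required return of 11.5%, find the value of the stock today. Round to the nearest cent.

D₁ = D₀ × (1 + g) = 3.12 × 1.016 = 3.1699
Growing perpetuity: P = D₁ / (r − g) = 3.1699 / (0.115 − 0.016) = 32.02

32.02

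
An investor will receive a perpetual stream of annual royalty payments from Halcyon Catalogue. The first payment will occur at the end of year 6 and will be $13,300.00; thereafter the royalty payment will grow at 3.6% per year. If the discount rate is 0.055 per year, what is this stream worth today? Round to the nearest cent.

$535594.05

Value at end of year 5: C₁ / (r − g) = $13,300.00 / (0.055 − 0.036) = $700,000.0000
Discount to today: PV = $700,000.0000 / (1 + 0.055)^5 = $700,000.0000 / 1.306960 = $535,594.05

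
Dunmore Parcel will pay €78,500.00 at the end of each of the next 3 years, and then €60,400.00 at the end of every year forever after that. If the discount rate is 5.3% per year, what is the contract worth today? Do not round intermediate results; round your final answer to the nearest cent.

PV of 3-year annuity: €78,500.00 × [1 − (1+0.053)^−3] / 0.053 = 212578.90934
Perpetuity value at year 3: €60,400.00 / 0.053 = 1139622.64151
PV of perpetuity: 1139622.64151 / (1+0.053)^3 = 976058.74184
Total PV = 212578.90934 + 976058.74184 = 1188637.65118

€1188637.65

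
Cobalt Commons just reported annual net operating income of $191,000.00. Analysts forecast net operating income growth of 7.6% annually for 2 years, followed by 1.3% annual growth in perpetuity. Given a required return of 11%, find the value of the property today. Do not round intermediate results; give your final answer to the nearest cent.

$2238973.42

D_1 = 205516.00000
D_2 = 221135.21600
Terminal value at year 2: TV = D_2×(1+g_2)/(r−g_2) = 224009.97381/0.097 = 2309381.17328
P_0 = D_1/(1+r)^1 + D_2/(1+r)^2 + TV/(1+r)^2
    = 185149.54955 + 179478.30209 + 1874345.56714 = 2238973.41878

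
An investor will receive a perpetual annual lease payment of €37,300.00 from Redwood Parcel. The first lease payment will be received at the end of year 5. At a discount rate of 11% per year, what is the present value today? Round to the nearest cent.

€223369.68

Value at end of year 4: C / r = €37,300.00 / 0.11 = €339,090.9091
Discount to today: PV = €339,090.9091 / (1 + 0.11)^4 = €339,090.9091 / 1.518070 = €223,369.68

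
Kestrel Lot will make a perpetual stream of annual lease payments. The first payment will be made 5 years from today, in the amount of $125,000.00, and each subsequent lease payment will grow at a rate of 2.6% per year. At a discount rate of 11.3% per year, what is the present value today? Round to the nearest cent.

Value at end of year 4: C₁ / (r − g) = $125,000.00 / (0.113 − 0.026) = $1,436,781.6092
Discount to today: PV = $1,436,781.6092 / (1 + 0.113)^4 = $1,436,781.6092 / 1.534549 = $936,289.39

$936289.39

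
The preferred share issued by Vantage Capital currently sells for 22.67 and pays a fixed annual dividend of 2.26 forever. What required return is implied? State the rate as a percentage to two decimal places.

9.97%

P = C/r ⇒ r = C/P = 2.26/22.67 = 0.099691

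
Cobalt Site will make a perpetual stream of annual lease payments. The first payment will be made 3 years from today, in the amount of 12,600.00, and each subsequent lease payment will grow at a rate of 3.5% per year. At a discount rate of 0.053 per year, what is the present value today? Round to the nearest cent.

Value at end of year 2: C₁ / (r − g) = 12,600.00 / (0.053 − 0.035) = 700,000.0000
Discount to today: PV = 700,000.0000 / (1 + 0.053)^2 = 700,000.0000 / 1.108809 = 631,308.01

631308.01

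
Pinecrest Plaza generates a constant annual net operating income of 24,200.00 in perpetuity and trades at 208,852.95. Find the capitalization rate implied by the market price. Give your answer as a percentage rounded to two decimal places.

P = C/r ⇒ r = C/P = 24,200.00/208,852.95 = 0.115871

11.59%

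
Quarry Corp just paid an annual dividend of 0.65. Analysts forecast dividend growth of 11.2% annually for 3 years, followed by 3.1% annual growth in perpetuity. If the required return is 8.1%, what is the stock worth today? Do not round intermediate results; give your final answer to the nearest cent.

16.65

D_1 = 0.72280
D_2 = 0.80375
D_3 = 0.89377
Terminal value at year 3: TV = D_3×(1+g_2)/(r−g_2) = 0.92148/0.05 = 18.42962
P_0 = D_1/(1+r)^1 + D_2/(1+r)^2 + D_3/(1+r)^3 + TV/(1+r)^3
    = 0.66864 + 0.68781 + 0.70754 + 14.58946 = 16.65346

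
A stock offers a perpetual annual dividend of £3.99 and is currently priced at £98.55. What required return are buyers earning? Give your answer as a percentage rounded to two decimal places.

P = C/r ⇒ r = C/P = £3.99/£98.55 = 0.040487

4.05%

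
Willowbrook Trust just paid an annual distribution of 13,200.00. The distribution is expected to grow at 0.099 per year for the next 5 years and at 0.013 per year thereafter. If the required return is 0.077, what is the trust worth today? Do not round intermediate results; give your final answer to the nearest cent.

301316.78

D_1 = 14506.80000
D_2 = 15942.97320
D_3 = 17521.32755
D_4 = 19255.93897
D_5 = 21162.27693
Terminal value at year 5: TV = D_5×(1+g_2)/(r−g_2) = 21437.38653/0.064 = 334959.16457
P_0 = D_1/(1+r)^1 + D_2/(1+r)^2 + D_3/(1+r)^3 + D_4/(1+r)^4 + D_5/(1+r)^5 + TV/(1+r)^5
    = 13469.63788 + 13744.78369 + 14025.54993 + 14312.05141 + 14604.40530 + 231160.35258 = 301316.78079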